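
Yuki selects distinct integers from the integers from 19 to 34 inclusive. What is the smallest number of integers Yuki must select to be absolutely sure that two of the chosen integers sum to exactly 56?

A set avoiding the sum 56 can contain at most one of each pair {x, 56−x}, plus the 4 elements whose complement lies outside the range or equal to its own complement.
The integers 19, …, 28 (10 of them) are such a set: any two sum to at least 19+20 = 39 and at most 27+28 = 55 < 56.
Any 11th integer completes one of the 6 pairs, so 11 choices force a sum of 56.

11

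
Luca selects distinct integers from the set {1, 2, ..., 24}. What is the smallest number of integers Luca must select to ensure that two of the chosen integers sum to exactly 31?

16

A set avoiding the sum 31 can contain at most one of each pair {x, 31−x}, plus the 6 elements whose complement lies outside the range.
The integers 1, …, 15 (15 of them) are such a set: any two sum to at least 1+2 = 3 and at most 14+15 = 29 < 31.
By pigeonhole, any 16th integer completes one of the 9 pairs, so 16 choices force a sum of 31.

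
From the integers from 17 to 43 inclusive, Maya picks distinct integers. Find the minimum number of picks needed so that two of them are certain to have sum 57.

16

A set avoiding the sum 57 can contain at most one of each pair {x, 57−x}, plus the 3 elements whose complement lies outside the range.
The integers 29, …, 43 (15 of them) are such a set: any two sum to at least 29+30 = 59 > 57.
Any 16th integer completes one of the 12 pairs, so 16 choices force a sum of 57.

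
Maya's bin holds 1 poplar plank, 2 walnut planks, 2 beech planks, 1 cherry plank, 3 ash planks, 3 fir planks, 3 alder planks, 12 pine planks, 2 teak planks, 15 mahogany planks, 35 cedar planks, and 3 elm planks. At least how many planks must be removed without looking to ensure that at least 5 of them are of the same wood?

33

Put each drawn plank into a box by wood. The largest draw with every box below 5 takes min(count, 4) from each wood; woods with fewer than 4 contribute all they have.
Σ min(cᵢ, 4) = 1 + 2 + 2 + 1 + 3 + 3 + 3 + 4 + 2 + 4 + 4 + 3 = 32.
Draw number 32 + 1 = 33 must push one box to 5.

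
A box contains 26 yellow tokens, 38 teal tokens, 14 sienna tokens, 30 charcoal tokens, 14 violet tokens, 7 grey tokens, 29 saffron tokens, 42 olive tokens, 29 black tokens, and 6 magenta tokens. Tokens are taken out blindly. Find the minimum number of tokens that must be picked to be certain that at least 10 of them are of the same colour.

An adversary could hand out at most 9 tokens per colour (grey, magenta run out sooner): 9 + 9 + 9 + 9 + 9 + 7 + 9 + 9 + 9 + 6 = 85 tokens and still no colour has 10.
One more token lands in a colour already at 9, so 86 draws are enough and 85 are not.

86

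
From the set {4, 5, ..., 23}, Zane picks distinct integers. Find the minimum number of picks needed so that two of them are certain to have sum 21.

14

Group the elements by complementary pair {x, 21−x}: {4,17}, {5,16}, {6,15}, …, giving 7 two-element pairs and 6 integers whose partner 21−x falls outside [4,23].
Pigeonhole: treating each of those 13 groups as a pigeonhole, one can pick one integer per group — 13 integers — with no two summing to 21.
The 14th integer lands in an occupied pair, forcing a sum of 21.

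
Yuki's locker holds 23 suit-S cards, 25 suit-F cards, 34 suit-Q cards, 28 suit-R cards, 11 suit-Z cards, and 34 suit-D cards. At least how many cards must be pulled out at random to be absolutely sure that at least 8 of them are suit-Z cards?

152

In the worst case for collecting suit-Z cards, every non-suit-Z card comes out first.
There are 23 + 25 + 34 + 28 + 34 = 144 non-suit-Z cards altogether.
After those, each further card must be suit-Z, so 144 + 8 = 152 draws guarantee 8 suit-Z cards.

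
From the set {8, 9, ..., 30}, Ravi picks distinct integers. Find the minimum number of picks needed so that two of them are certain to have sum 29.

17

Group the elements by complementary pair {x, 29−x}: {8,21}, {9,20}, {10,19}, …, giving 7 two-element pairs and 9 integers whose partner 29−x falls outside [8,30].
By the pigeonhole principle, treating each of those 16 groups as a pigeonhole, one can pick one integer per group — 16 integers — with no two summing to 29.
The 17th integer lands in an occupied pair, forcing a sum of 29.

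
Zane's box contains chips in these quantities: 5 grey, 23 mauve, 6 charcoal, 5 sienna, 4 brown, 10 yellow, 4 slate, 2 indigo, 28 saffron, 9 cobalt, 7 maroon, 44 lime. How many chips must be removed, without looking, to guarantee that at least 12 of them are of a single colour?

86

An adversary could hand out at most 11 chips per colour (9 colours run out sooner): 5 + 11 + 6 + 5 + 4 + 10 + 4 + 2 + 11 + 9 + 7 + 11 = 85 chips and still no colour has 12.
By pigeonhole, one more chip lands in a colour already at 11, so 86 draws are enough and 85 are not.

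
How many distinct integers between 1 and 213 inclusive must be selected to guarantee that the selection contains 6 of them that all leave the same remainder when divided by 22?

The 22 residue classes mod 22 are the pigeonholes.
With 110 integers one could put 5 in each residue class and have no class reach 6.
The 111th integer pushes some class to 6, so 22·5 + 1 = 111.

111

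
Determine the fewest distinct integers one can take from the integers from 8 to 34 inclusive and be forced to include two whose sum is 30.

Two chosen integers sum to 30 exactly when both halves of some pair {x, 30−x} with 8 ≤ x ≤ 30−x ≤ 22 are chosen — 7 such pairs.
The remaining 13 elements (those with no distinct partner in range) can never complete a 30-sum, so the worst case takes all of them and one from each pair: 13 + 7 = 20.
By pigeonhole, the 21st integer has to be the second member of some pair, so 20 + 1 = 21.

21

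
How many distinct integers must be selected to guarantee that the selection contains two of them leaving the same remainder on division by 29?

By the pigeonhole principle, the 29 residue classes mod 29 are the pigeonholes.
With 29 integers one could put 1 in each residue class and have no class reach 2.
The 30th integer pushes some class to 2, so 29·1 + 1 = 30.

30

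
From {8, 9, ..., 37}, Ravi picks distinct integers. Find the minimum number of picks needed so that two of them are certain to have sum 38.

Group the elements by complementary pair {x, 38−x}: {8,30}, {9,29}, {10,28}, …, giving 11 two-element pairs, the single value 19 (it cannot pair with itself since the integers are distinct), and 7 integers whose partner 38−x falls outside [8,37].
Treating each of those 19 groups as a pigeonhole, one can pick one integer per group — 19 integers — with no two summing to 38.
The 20th integer lands in an occupied pair, forcing a sum of 38.

20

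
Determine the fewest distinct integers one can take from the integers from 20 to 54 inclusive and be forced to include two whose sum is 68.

A set avoiding the sum 68 can contain at most one of each pair {x, 68−x}, plus the 7 elements whose complement lies outside the range or equal to its own complement.
The integers 34, …, 54 (21 of them) are such a set: any two sum to at least 34+35 = 69 > 68.
Pigeonhole: any 22nd integer completes one of the 14 pairs, so 22 choices force a sum of 68.

22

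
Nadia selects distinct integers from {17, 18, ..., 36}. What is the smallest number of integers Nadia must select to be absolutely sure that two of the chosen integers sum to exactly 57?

13

Group the elements by complementary pair {x, 57−x}: {21,36}, {22,35}, {23,34}, …, giving 8 two-element pairs and 4 integers whose partner 57−x falls outside [17,36].
By pigeonhole, treating each of those 12 groups as a pigeonhole, one can pick one integer per group — 12 integers — with no two summing to 57.
The 13th integer lands in an occupied pair, forcing a sum of 57.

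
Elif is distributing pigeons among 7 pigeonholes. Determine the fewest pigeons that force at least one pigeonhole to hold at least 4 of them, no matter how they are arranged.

22

With 21 pigeons one could put exactly 3 in each of the 7 pigeonholes, and no pigeonhole would reach 4.
Pigeonhole: one more pigeon must land in a pigeonhole that already has 3, giving it 4.
So 7 × 3 + 1 = 22 pigeons are required.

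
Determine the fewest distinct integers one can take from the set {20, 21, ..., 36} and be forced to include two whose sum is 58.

11

Group the elements by complementary pair {x, 58−x}: {22,36}, {23,35}, {24,34}, …, giving 7 two-element pairs, the single value 29 (it cannot pair with itself since the integers are distinct), and 2 integers whose partner 58−x falls outside [20,36].
Pigeonhole: treating each of those 10 groups as a pigeonhole, one can pick one integer per group — 10 integers — with no two summing to 58.
The 11th integer lands in an occupied pair, forcing a sum of 58.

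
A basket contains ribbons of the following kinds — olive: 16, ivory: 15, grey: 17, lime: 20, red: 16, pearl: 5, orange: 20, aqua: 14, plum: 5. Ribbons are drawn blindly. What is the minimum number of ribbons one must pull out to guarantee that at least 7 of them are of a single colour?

An adversary could hand out at most 6 ribbons per colour (pearl, plum run out sooner): 6 + 6 + 6 + 6 + 6 + 5 + 6 + 6 + 5 = 52 ribbons and still no colour has 7.
Pigeonhole: one more ribbon lands in a colour already at 6, so 53 draws are enough and 52 are not.

53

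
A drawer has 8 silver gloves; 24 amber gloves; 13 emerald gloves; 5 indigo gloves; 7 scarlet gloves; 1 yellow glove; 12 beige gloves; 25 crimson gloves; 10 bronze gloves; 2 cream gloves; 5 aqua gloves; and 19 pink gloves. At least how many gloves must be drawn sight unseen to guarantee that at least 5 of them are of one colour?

An adversary could hand out at most 4 gloves per colour (yellow, cream run out sooner): 4 + 4 + 4 + 4 + 4 + 1 + 4 + 4 + 4 + 2 + 4 + 4 = 43 gloves and still no colour has 5.
One more glove lands in a colour already at 4, so 44 draws are enough and 43 are not.

44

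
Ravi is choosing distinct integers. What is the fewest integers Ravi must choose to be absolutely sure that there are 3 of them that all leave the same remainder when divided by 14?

The 14 residue classes mod 14 are the pigeonholes.
With 28 integers one could put 2 in each residue class and have no class reach 3.
The 29th integer pushes some class to 3, so 14·2 + 1 = 29.

29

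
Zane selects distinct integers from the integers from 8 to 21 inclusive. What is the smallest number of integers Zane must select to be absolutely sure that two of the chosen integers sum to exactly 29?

Two chosen integers sum to 29 exactly when both halves of some pair {x, 29−x} with 8 ≤ x ≤ 29−x ≤ 21 are chosen — 7 such pairs.
Every element belongs to one of those pairs, so the worst case picks one from each: 7 integers.
By the pigeonhole principle, the 8th integer has to be the second member of some pair, so 7 + 1 = 8.

8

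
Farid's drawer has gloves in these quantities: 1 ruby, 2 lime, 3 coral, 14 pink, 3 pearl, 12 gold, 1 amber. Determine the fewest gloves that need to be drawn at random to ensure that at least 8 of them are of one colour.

25

By the pigeonhole principle, the 7 colours are the holes; the gloves drawn are the pigeons.
To avoid 8 of any one colour, the worst case takes at most 7 of each colour, or every glove of a colour that has fewer than 7.
That gives 1 + 2 + 3 + 7 + 3 + 7 + 1 = 24 gloves with no colour reaching 8.
The next glove forces some colour to 8, so 24 + 1 = 25.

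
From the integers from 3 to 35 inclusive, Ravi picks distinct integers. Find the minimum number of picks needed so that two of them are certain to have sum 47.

22

Two chosen integers sum to 47 exactly when both halves of some pair {x, 47−x} with 12 ≤ x ≤ 47−x ≤ 35 are chosen — 12 such pairs.
The remaining 9 elements (those with no distinct partner in range) can never complete a 47-sum, so the worst case takes all of them and one from each pair: 9 + 12 = 21.
Pigeonhole: the 22nd integer has to be the second member of some pair, so 21 + 1 = 22.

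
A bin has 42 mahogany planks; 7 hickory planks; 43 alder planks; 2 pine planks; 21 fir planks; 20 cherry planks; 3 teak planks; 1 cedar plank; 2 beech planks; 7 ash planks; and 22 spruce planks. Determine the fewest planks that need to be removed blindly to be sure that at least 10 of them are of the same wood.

The 11 woods are the holes; the planks drawn are the pigeons.
To avoid 10 of any one wood, the worst case takes at most 9 of each wood, or every plank of a wood that has fewer than 9.
That gives 9 + 7 + 9 + 2 + 9 + 9 + 3 + 1 + 2 + 7 + 9 = 67 planks with no wood reaching 10.
The next plank forces some wood to 10, so 67 + 1 = 68.

68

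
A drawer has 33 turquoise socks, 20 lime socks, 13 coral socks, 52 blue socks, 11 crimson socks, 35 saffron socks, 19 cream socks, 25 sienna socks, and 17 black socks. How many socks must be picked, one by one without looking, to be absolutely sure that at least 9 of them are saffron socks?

In the worst case for collecting saffron socks, every non-saffron sock comes out first.
There are 33 + 20 + 13 + 52 + 11 + 19 + 25 + 17 = 190 non-saffron socks altogether.
After those, each further sock must be saffron, so 190 + 9 = 199 draws guarantee 9 saffron socks.

199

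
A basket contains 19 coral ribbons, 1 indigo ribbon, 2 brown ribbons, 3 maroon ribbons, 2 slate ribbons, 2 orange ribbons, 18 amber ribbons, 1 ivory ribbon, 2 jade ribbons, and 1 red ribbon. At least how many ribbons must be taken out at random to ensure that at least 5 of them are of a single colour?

23

By the pigeonhole principle, put each drawn ribbon into a box by colour. The largest draw with every box below 5 takes min(count, 4) from each colour; colours with fewer than 4 contribute all they have.
Σ min(cᵢ, 4) = 4 + 1 + 2 + 3 + 2 + 2 + 4 + 1 + 2 + 1 = 22.
Draw number 22 + 1 = 23 must push one box to 5.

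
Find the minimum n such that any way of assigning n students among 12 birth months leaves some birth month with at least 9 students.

97

With 96 students one could put exactly 8 in each of the 12 birth months, and no birth month would reach 9.
By pigeonhole, one more student must land in a birth month that already has 8, giving it 9.
So 12 × 8 + 1 = 97 students are required.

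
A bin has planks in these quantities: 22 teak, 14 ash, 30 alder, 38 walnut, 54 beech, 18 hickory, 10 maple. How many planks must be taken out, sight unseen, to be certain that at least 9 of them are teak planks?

173

In the worst case for collecting teak planks, every non-teak plank comes out first.
There are 14 + 30 + 38 + 54 + 18 + 10 = 164 non-teak planks altogether.
After those, each further plank must be teak, so 164 + 9 = 173 draws guarantee 9 teak planks.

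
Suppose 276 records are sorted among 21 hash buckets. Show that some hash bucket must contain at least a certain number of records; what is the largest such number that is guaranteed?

14

The 21 hash buckets are the holes and the 276 records are the pigeons.
If every hash bucket held at most 13 records, the total would be at most 21 × 13 = 273, which is less than 276.
So some hash bucket holds at least ⌈276/21⌉ = 14 records.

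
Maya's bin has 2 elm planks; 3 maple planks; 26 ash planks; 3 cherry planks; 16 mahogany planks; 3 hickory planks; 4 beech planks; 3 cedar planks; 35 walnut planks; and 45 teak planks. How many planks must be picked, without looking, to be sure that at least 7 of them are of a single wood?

By pigeonhole, put each drawn plank into a box by wood. The largest draw with every box below 7 takes min(count, 6) from each wood; woods with fewer than 6 contribute all they have.
Σ min(cᵢ, 6) = 2 + 3 + 6 + 3 + 6 + 3 + 4 + 3 + 6 + 6 = 42.
Draw number 42 + 1 = 43 must push one box to 7.

43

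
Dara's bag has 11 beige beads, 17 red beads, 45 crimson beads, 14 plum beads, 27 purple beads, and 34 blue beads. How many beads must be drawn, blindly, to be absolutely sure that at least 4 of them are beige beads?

In the worst case for collecting beige beads, every non-beige bead comes out first.
There are 17 + 45 + 14 + 27 + 34 = 137 non-beige beads altogether.
After those, each further bead must be beige, so 137 + 4 = 141 draws guarantee 4 beige beads.

141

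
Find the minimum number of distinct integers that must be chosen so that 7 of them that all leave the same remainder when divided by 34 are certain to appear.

Pigeonhole: the 34 residue classes mod 34 are the pigeonholes.
With 204 integers one could put 6 in each residue class and have no class reach 7.
The 205th integer pushes some class to 7, so 34·6 + 1 = 205.

205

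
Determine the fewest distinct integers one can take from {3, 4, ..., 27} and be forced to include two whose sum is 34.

16

A set avoiding the sum 34 can contain at most one of each pair {x, 34−x}, plus the 5 elements whose complement lies outside the range or equal to its own complement.
The integers 3, …, 17 (15 of them) are such a set: any two sum to at least 3+4 = 7 and at most 16+17 = 33 < 34.
Any 16th integer completes one of the 10 pairs, so 16 choices force a sum of 34.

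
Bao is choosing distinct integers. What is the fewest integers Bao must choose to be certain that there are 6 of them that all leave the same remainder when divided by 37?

186

By pigeonhole, the 37 residue classes mod 37 are the pigeonholes.
With 185 integers one could put 5 in each residue class and have no class reach 6.
The 186th integer pushes some class to 6, so 37·5 + 1 = 186.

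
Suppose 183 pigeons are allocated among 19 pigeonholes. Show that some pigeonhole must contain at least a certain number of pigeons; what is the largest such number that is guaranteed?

By the pigeonhole principle, the 19 pigeonholes are the holes and the 183 pigeons are the pigeons.
If every pigeonhole held at most 9 pigeons, the total would be at most 19 × 9 = 171, which is less than 183.
So some pigeonhole holds at least ⌈183/19⌉ = 10 pigeons.

10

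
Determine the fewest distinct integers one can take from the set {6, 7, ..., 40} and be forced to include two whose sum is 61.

A set avoiding the sum 61 can contain at most one of each pair {x, 61−x}, plus the 15 elements whose complement lies outside the range.
The integers 6, …, 30 (25 of them) are such a set: any two sum to at least 6+7 = 13 and at most 29+30 = 59 < 61.
Any 26th integer completes one of the 10 pairs, so 26 choices force a sum of 61.

26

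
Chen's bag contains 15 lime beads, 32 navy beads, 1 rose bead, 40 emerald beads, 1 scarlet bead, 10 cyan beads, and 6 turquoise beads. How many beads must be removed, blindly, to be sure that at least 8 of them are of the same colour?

37

By the pigeonhole principle, put each drawn bead into a box by colour. The largest draw with every box below 8 takes min(count, 7) from each colour; colours with fewer than 7 contribute all they have.
Σ min(cᵢ, 7) = 7 + 7 + 1 + 7 + 1 + 7 + 6 = 36.
Draw number 36 + 1 = 37 must push one box to 8.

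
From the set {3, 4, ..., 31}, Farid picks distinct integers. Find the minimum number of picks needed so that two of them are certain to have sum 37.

Two chosen integers sum to 37 exactly when both halves of some pair {x, 37−x} with 6 ≤ x ≤ 37−x ≤ 31 are chosen — 13 such pairs.
The remaining 3 elements (those with no distinct partner in range) can never complete a 37-sum, so the worst case takes all of them and one from each pair: 3 + 13 = 16.
The 17th integer has to be the second member of some pair, so 16 + 1 = 17.

17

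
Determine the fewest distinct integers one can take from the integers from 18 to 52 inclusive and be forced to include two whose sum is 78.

A set avoiding the sum 78 can contain at most one of each pair {x, 78−x}, plus the 9 elements whose complement lies outside the range or equal to its own complement.
The integers 18, …, 39 (22 of them) are such a set: any two sum to at least 18+19 = 37 and at most 38+39 = 77 < 78.
By the pigeonhole principle, any 23rd integer completes one of the 13 pairs, so 23 choices force a sum of 78.

23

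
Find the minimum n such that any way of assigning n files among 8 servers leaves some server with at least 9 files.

65

With 64 files one could put exactly 8 in each of the 8 servers, and no server would reach 9.
By the pigeonhole principle, one more file must land in a server that already has 8, giving it 9.
So 8 × 8 + 1 = 65 files are required.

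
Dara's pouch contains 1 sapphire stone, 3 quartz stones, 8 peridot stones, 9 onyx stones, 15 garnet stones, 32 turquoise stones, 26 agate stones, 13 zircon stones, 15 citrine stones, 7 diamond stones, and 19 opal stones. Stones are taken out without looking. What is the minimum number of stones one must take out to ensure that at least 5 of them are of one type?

Pigeonhole: put each drawn stone into a box by type. The largest draw with every box below 5 takes min(count, 4) from each type; types with fewer than 4 contribute all they have.
Σ min(cᵢ, 4) = 1 + 3 + 4 + 4 + 4 + 4 + 4 + 4 + 4 + 4 + 4 = 40.
Draw number 40 + 1 = 41 must push one box to 5.

41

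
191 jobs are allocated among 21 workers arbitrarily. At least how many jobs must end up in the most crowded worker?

10

By the pigeonhole principle, the 21 workers are the holes and the 191 jobs are the pigeons.
If every worker held at most 9 jobs, the total would be at most 21 × 9 = 189, which is less than 191.
So some worker holds at least ⌈191/21⌉ = 10 jobs.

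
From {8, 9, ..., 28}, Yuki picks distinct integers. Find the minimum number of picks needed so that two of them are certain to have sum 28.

16

Group the elements by complementary pair {x, 28−x}: {8,20}, {9,19}, {10,18}, …, giving 6 two-element pairs, the single value 14 (it cannot pair with itself since the integers are distinct), and 8 integers whose partner 28−x falls outside [8,28].
By pigeonhole, treating each of those 15 groups as a pigeonhole, one can pick one integer per group — 15 integers — with no two summing to 28.
The 16th integer lands in an occupied pair, forcing a sum of 28.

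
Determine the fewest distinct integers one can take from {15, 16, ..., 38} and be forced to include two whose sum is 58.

16

A set avoiding the sum 58 can contain at most one of each pair {x, 58−x}, plus the 6 elements whose complement lies outside the range or equal to its own complement.
The integers 15, …, 29 (15 of them) are such a set: any two sum to at least 15+16 = 31 and at most 28+29 = 57 < 58.
Any 16th integer completes one of the 9 pairs, so 16 choices force a sum of 58.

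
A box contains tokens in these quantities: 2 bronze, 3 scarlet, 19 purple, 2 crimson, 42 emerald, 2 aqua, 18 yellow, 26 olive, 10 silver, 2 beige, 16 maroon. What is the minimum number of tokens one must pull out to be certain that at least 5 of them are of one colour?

36

Put each drawn token into a box by colour. The largest draw with every box below 5 takes min(count, 4) from each colour; colours with fewer than 4 contribute all they have.
Σ min(cᵢ, 4) = 2 + 3 + 4 + 2 + 4 + 2 + 4 + 4 + 4 + 2 + 4 = 35.
Draw number 35 + 1 = 36 must push one box to 5.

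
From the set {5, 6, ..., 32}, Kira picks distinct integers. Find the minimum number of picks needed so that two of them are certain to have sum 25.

21

A set avoiding the sum 25 can contain at most one of each pair {x, 25−x}, plus the 12 elements whose complement lies outside the range.
The integers 13, …, 32 (20 of them) are such a set: any two sum to at least 13+14 = 27 > 25.
Any 21st integer completes one of the 8 pairs, so 21 choices force a sum of 25.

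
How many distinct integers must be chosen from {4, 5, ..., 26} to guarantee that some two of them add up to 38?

17

Two chosen integers sum to 38 exactly when both halves of some pair {x, 38−x} with 12 ≤ x ≤ 38−x ≤ 26 are chosen — 7 such pairs.
The remaining 9 elements (those with no distinct partner in range) can never complete a 38-sum, so the worst case takes all of them and one from each pair: 9 + 7 = 16.
The 17th integer has to be the second member of some pair, so 16 + 1 = 17.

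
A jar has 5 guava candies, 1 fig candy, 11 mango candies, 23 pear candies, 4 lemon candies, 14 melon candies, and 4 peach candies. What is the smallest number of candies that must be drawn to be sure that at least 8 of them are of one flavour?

36

The 7 flavours are the holes; the candies drawn are the pigeons.
To avoid 8 of any one flavour, the worst case takes at most 7 of each flavour, or every candy of a flavour that has fewer than 7.
That gives 5 + 1 + 7 + 7 + 4 + 7 + 4 = 35 candies with no flavour reaching 8.
The next candy forces some flavour to 8, so 35 + 1 = 36.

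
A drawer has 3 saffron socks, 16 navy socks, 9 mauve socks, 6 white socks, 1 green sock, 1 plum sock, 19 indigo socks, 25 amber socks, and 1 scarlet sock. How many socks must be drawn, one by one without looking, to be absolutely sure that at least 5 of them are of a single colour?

27

By pigeonhole, put each drawn sock into a box by colour. The largest draw with every box below 5 takes min(count, 4) from each colour; colours with fewer than 4 contribute all they have.
Σ min(cᵢ, 4) = 3 + 4 + 4 + 4 + 1 + 1 + 4 + 4 + 1 = 26.
Draw number 26 + 1 = 27 must push one box to 5.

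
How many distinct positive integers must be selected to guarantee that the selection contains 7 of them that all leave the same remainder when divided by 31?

187

The 31 residue classes mod 31 are the pigeonholes.
With 186 integers one could put 6 in each residue class and have no class reach 7.
The 187th integer pushes some class to 7, so 31·6 + 1 = 187.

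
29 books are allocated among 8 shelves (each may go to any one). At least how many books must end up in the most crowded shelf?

The 8 shelves are the holes and the 29 books are the pigeons.
If every shelf held at most 3 books, the total would be at most 8 × 3 = 24, which is less than 29.
So some shelf holds at least ⌈29/8⌉ = 4 books.

4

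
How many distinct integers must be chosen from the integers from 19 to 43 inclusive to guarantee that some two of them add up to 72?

A set avoiding the sum 72 can contain at most one of each pair {x, 72−x}, plus the 11 elements whose complement lies outside the range or equal to its own complement.
The integers 19, …, 36 (18 of them) are such a set: any two sum to at least 19+20 = 39 and at most 35+36 = 71 < 72.
By the pigeonhole principle, any 19th integer completes one of the 7 pairs, so 19 choices force a sum of 72.

19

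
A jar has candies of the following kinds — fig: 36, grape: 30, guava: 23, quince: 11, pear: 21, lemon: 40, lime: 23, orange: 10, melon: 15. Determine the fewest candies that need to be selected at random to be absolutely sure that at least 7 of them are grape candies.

186

In the worst case for collecting grape candies, every non-grape candy comes out first.
There are 36 + 23 + 11 + 21 + 40 + 23 + 10 + 15 = 179 non-grape candies altogether.
After those, each further candy must be grape, so 179 + 7 = 186 draws guarantee 7 grape candies.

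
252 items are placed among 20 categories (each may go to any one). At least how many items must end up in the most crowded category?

13

By pigeonhole, the 20 categories are the holes and the 252 items are the pigeons.
If every category held at most 12 items, the total would be at most 20 × 12 = 240, which is less than 252.
So some category holds at least ⌈252/20⌉ = 13 items.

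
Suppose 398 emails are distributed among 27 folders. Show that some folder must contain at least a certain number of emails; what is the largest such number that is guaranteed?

15

The 27 folders are the holes and the 398 emails are the pigeons.
If every folder held at most 14 emails, the total would be at most 27 × 14 = 378, which is less than 398.
So some folder holds at least ⌈398/27⌉ = 15 emails.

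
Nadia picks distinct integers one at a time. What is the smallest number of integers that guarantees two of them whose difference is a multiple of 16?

Integers whose pairwise differences are multiples of 16 are exactly those sharing a remainder mod 16. The 16 residue classes mod 16 are the pigeonholes.
With 16 integers one could put 1 in each residue class and have no class reach 2.
The 17th integer pushes some class to 2, so 16·1 + 1 = 17.

17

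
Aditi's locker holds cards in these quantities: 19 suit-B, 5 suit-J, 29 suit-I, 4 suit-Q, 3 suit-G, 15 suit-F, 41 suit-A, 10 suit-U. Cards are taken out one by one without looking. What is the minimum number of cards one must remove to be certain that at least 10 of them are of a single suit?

58

The 8 suits are the holes; the cards drawn are the pigeons.
To avoid 10 of any one suit, the worst case takes at most 9 of each suit, or every card of a suit that has fewer than 9.
That gives 9 + 5 + 9 + 4 + 3 + 9 + 9 + 9 = 57 cards with no suit reaching 10.
The next card forces some suit to 10, so 57 + 1 = 58.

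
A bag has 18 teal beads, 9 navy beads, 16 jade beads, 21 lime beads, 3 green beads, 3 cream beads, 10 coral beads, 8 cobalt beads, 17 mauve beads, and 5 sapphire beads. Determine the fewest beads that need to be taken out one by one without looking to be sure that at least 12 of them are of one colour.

83

An adversary could hand out at most 11 beads per colour (6 colours run out sooner): 11 + 9 + 11 + 11 + 3 + 3 + 10 + 8 + 11 + 5 = 82 beads and still no colour has 12.
By pigeonhole, one more bead lands in a colour already at 11, so 83 draws are enough and 82 are not.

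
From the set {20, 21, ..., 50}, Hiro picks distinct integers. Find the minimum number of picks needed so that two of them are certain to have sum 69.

Two chosen integers sum to 69 exactly when both halves of some pair {x, 69−x} with 20 ≤ x ≤ 69−x ≤ 49 are chosen — 15 such pairs.
The remaining 1 element (those with no distinct partner in range) can never complete a 69-sum, so the worst case takes all of them and one from each pair: 1 + 15 = 16.
Pigeonhole: the 17th integer has to be the second member of some pair, so 16 + 1 = 17.

17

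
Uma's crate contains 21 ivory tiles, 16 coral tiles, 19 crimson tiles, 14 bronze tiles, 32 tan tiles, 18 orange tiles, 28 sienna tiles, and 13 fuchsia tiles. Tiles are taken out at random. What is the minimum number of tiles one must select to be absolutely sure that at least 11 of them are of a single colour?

An adversary could hand out at most 10 tiles per colour: 10 + 10 + 10 + 10 + 10 + 10 + 10 + 10 = 80 tiles and still no colour has 11.
By pigeonhole, one more tile lands in a colour already at 10, so 81 draws are enough and 80 are not.

81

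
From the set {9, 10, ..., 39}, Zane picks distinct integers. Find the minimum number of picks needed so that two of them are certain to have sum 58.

22

A set avoiding the sum 58 can contain at most one of each pair {x, 58−x}, plus the 11 elements whose complement lies outside the range or equal to its own complement.
The integers 9, …, 29 (21 of them) are such a set: any two sum to at least 9+10 = 19 and at most 28+29 = 57 < 58.
By the pigeonhole principle, any 22nd integer completes one of the 10 pairs, so 22 choices force a sum of 58.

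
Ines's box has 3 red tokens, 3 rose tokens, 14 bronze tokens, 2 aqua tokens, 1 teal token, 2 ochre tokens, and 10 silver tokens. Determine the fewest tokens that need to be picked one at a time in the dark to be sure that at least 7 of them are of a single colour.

24

Put each drawn token into a box by colour. The largest draw with every box below 7 takes min(count, 6) from each colour; colours with fewer than 6 contribute all they have.
Σ min(cᵢ, 6) = 3 + 3 + 6 + 2 + 1 + 2 + 6 = 23.
Draw number 23 + 1 = 24 must push one box to 7.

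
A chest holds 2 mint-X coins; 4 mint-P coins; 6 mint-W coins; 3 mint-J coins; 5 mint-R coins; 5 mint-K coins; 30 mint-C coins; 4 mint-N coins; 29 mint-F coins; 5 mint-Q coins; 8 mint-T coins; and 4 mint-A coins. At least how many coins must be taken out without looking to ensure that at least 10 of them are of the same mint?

65

By the pigeonhole principle, put each drawn coin into a box by mint. The largest draw with every box below 10 takes min(count, 9) from each mint; mints with fewer than 9 contribute all they have.
Σ min(cᵢ, 9) = 2 + 4 + 6 + 3 + 5 + 5 + 9 + 4 + 9 + 5 + 8 + 4 = 64.
Draw number 64 + 1 = 65 must push one box to 10.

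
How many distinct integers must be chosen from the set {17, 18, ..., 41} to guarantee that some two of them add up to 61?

A set avoiding the sum 61 can contain at most one of each pair {x, 61−x}, plus the 3 elements whose complement lies outside the range.
The integers 17, …, 30 (14 of them) are such a set: any two sum to at least 17+18 = 35 and at most 29+30 = 59 < 61.
Pigeonhole: any 15th integer completes one of the 11 pairs, so 15 choices force a sum of 61.

15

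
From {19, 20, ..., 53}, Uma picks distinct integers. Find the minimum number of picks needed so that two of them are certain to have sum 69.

A set avoiding the sum 69 can contain at most one of each pair {x, 69−x}, plus the 3 elements whose complement lies outside the range.
The integers 35, …, 53 (19 of them) are such a set: any two sum to at least 35+36 = 71 > 69.
By the pigeonhole principle, any 20th integer completes one of the 16 pairs, so 20 choices force a sum of 69.

20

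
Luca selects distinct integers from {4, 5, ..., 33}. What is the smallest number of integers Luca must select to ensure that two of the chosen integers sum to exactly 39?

17

Group the elements by complementary pair {x, 39−x}: {6,33}, {7,32}, {8,31}, …, giving 14 two-element pairs and 2 integers whose partner 39−x falls outside [4,33].
By the pigeonhole principle, treating each of those 16 groups as a pigeonhole, one can pick one integer per group — 16 integers — with no two summing to 39.
The 17th integer lands in an occupied pair, forcing a sum of 39.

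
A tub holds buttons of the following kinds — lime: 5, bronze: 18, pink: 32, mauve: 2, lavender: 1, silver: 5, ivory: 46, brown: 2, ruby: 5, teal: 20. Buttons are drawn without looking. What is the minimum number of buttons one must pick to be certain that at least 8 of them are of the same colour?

49

Pigeonhole: the 10 colours are the holes; the buttons drawn are the pigeons.
To avoid 8 of any one colour, the worst case takes at most 7 of each colour, or every button of a colour that has fewer than 7.
That gives 5 + 7 + 7 + 2 + 1 + 5 + 7 + 2 + 5 + 7 = 48 buttons with no colour reaching 8.
The next button forces some colour to 8, so 48 + 1 = 49.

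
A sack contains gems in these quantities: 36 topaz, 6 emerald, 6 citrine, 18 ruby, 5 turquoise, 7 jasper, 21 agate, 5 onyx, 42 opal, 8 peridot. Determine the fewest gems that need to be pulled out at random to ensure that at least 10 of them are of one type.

By the pigeonhole principle, put each drawn gem into a box by type. The largest draw with every box below 10 takes min(count, 9) from each type; types with fewer than 9 contribute all they have.
Σ min(cᵢ, 9) = 9 + 6 + 6 + 9 + 5 + 7 + 9 + 5 + 9 + 8 = 73.
Draw number 73 + 1 = 74 must push one box to 10.

74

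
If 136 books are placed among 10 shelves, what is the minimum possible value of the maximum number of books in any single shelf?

14

Pigeonhole: the 10 shelves are the holes and the 136 books are the pigeons.
If every shelf held at most 13 books, the total would be at most 10 × 13 = 130, which is less than 136.
So some shelf holds at least ⌈136/10⌉ = 14 books.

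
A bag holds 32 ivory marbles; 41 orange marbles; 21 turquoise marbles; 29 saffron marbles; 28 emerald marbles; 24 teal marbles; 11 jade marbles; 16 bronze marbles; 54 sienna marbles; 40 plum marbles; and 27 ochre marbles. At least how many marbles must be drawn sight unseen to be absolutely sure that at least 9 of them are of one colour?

89

An adversary could hand out at most 8 marbles per colour: 8 + 8 + 8 + 8 + 8 + 8 + 8 + 8 + 8 + 8 + 8 = 88 marbles and still no colour has 9.
Pigeonhole: one more marble lands in a colour already at 8, so 89 draws are enough and 88 are not.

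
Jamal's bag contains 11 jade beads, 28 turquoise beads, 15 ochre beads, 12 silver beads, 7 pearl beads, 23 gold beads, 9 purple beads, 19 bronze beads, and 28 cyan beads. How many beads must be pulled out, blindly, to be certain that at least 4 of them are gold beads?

In the worst case for collecting gold beads, every non-gold bead comes out first.
There are 11 + 28 + 15 + 12 + 7 + 9 + 19 + 28 = 129 non-gold beads altogether.
After those, each further bead must be gold, so 129 + 4 = 133 draws guarantee 4 gold beads.

133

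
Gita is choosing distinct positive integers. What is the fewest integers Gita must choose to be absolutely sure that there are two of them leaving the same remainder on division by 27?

Pigeonhole: the 27 residue classes mod 27 are the pigeonholes.
With 27 integers one could put 1 in each residue class and have no class reach 2.
The 28th integer pushes some class to 2, so 27·1 + 1 = 28.

28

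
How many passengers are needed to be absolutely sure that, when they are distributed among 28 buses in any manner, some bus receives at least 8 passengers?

197

With 196 passengers one could put exactly 7 in each of the 28 buses, and no bus would reach 8.
By the pigeonhole principle, one more passenger must land in a bus that already has 7, giving it 8.
So 28 × 7 + 1 = 197 passengers are required.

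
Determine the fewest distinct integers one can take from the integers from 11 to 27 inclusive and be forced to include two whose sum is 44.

A set avoiding the sum 44 can contain at most one of each pair {x, 44−x}, plus the 7 elements whose complement lies outside the range or equal to its own complement.
The integers 11, …, 22 (12 of them) are such a set: any two sum to at least 11+12 = 23 and at most 21+22 = 43 < 44.
Pigeonhole: any 13th integer completes one of the 5 pairs, so 13 choices force a sum of 44.

13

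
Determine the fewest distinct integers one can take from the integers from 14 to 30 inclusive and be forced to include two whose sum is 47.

Two chosen integers sum to 47 exactly when both halves of some pair {x, 47−x} with 17 ≤ x ≤ 47−x ≤ 30 are chosen — 7 such pairs.
The remaining 3 elements (those with no distinct partner in range) can never complete a 47-sum, so the worst case takes all of them and one from each pair: 3 + 7 = 10.
The 11th integer has to be the second member of some pair, so 10 + 1 = 11.

11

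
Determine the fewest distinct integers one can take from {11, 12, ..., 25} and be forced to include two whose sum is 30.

Group the elements by complementary pair {x, 30−x}: {11,19}, {12,18}, {13,17}, …, giving 4 two-element pairs, the single value 15 (it cannot pair with itself since the integers are distinct), and 6 integers whose partner 30−x falls outside [11,25].
Treating each of those 11 groups as a pigeonhole, one can pick one integer per group — 11 integers — with no two summing to 30.
The 12th integer lands in an occupied pair, forcing a sum of 30.

12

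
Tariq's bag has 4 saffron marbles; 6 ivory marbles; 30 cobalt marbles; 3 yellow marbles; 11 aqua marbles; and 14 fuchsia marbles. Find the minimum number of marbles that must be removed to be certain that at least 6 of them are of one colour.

28

Put each drawn marble into a box by colour. The largest draw with every box below 6 takes min(count, 5) from each colour; colours with fewer than 5 contribute all they have.
Σ min(cᵢ, 5) = 4 + 5 + 5 + 3 + 5 + 5 = 27.
Draw number 27 + 1 = 28 must push one box to 6.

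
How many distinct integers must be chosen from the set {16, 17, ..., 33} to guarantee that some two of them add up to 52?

12

A set avoiding the sum 52 can contain at most one of each pair {x, 52−x}, plus the 4 elements whose complement lies outside the range or equal to its own complement.
The integers 16, …, 26 (11 of them) are such a set: any two sum to at least 16+17 = 33 and at most 25+26 = 51 < 52.
Any 12th integer completes one of the 7 pairs, so 12 choices force a sum of 52.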